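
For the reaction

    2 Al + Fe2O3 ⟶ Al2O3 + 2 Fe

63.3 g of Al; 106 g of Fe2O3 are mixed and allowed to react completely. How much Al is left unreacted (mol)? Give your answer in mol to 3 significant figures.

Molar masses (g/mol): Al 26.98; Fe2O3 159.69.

1.02 mol

n(Al) = 63.30 / 26.98 = 2.346 mol
n(Fe2O3) = 106.0 / 159.69 = 0.6638 mol
n/ν for Al = 2.346/2 = 1.173
n/ν for Fe2O3 = 0.6638/1 = 0.6638
Smallest n/ν is Fe2O3 → limiting reagent.
Al consumed = (2/1) × 0.6638 = 1.328 mol
Al remaining = 2.346 − 1.328 = 1.018 mol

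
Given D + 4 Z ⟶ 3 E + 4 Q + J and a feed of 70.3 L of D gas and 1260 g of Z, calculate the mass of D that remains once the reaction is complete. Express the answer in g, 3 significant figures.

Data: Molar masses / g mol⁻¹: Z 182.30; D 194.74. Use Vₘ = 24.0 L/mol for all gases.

n(D) = 70.30 / 24.0 = 2.929 mol
n(Z) = 1260 / 182.30 = 6.912 mol
n/ν for D = 2.929/1 = 2.929
n/ν for Z = 6.912/4 = 1.728
Smallest n/ν is Z → limiting reagent.
D consumed = (1/4) × 6.912 = 1.728 mol
D remaining = 2.929 − 1.728 = 1.201 mol
mass = 1.201 × 194.74 = 233.9 g

234 g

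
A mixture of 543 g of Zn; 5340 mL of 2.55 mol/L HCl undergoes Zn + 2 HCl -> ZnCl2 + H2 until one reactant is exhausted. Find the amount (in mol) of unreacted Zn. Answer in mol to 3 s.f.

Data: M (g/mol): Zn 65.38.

1.50 mol

n(Zn) = 543.0 / 65.38 = 8.305 mol
n(HCl) = 2.55 × 5340/1000 = 13.62 mol
n/ν for Zn = 8.305/1 = 8.305
n/ν for HCl = 13.62/2 = 6.810
Smallest n/ν is HCl → limiting reagent.
Zn consumed = (1/2) × 13.62 = 6.810 mol
Zn remaining = 8.305 − 6.810 = 1.495 mol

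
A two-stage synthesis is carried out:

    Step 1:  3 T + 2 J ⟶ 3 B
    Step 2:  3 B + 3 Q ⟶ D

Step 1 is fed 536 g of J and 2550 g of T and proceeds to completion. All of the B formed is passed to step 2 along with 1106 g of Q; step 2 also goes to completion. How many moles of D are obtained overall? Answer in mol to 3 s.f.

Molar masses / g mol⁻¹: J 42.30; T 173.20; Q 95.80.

Step 1:
n(J) = 536.0 / 42.30 = 12.67 mol
n(T) = 2550 / 173.20 = 14.72 mol
n/ν for J = 12.67/2 = 6.335
n/ν for T = 14.72/3 = 4.907
Smallest n/ν is T → limiting reagent.
n(B) produced = (3/3) × 14.72 = 14.72 mol
Step 2:
n(B) available = 14.72 mol
n(Q) = 1106 / 95.80 = 11.54 mol
n/ν for B = 14.72/3 = 4.907
n/ν for Q = 11.54/3 = 3.847
Smallest n/ν is Q → limiting reagent.
n(D) = (1/3) × 11.54 = 3.847 mol

3.85 mol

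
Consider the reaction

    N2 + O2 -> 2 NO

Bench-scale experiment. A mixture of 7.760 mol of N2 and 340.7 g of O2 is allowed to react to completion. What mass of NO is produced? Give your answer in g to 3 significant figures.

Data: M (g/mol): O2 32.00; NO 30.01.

n(N2) = 7.760 mol
n(O2) = 340.7 / 32.00 = 10.65 mol
n/ν for N2 = 7.760/1 = 7.760
n/ν for O2 = 10.65/1 = 10.65
Smallest n/ν is N2 → limiting reagent.
n(NO) = (2/1) × 7.760 = 15.52 mol
mass = 15.52 × 30.01 = 465.8 g

466 g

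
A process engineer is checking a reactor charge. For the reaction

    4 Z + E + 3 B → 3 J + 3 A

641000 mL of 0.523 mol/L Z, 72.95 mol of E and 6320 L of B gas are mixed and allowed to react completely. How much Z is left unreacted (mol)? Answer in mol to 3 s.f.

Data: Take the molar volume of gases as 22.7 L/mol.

n(Z) = 0.523 × 641000/1000 = 335.2 mol
n(E) = 72.95 mol
n(B) = 6320 / 22.7 = 278.4 mol
n/ν → Z: 83.80, E: 72.95, B: 92.80; E is limiting.
Z consumed = (4/1) × 72.95 = 291.8 mol
Z remaining = 335.2 − 291.8 = 43.40 mol

43.4 mol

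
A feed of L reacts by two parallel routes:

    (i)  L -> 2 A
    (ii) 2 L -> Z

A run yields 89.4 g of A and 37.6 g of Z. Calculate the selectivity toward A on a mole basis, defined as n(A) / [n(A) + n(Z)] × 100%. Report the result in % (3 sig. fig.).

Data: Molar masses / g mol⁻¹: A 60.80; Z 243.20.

90.5 %

n(A) = 89.4 / 60.80 = 1.470 mol
n(Z) = 37.6 / 243.20 = 0.1546 mol
selectivity = 1.470/(1.470+0.1546) × 100 = 90.48 %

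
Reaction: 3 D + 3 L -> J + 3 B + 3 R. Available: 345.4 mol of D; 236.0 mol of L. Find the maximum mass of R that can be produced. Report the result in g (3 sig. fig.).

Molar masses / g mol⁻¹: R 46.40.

n(D) = 345.4 mol
n(L) = 236.0 mol
n/ν for D = 345.4/3 = 115.1
n/ν for L = 236.0/3 = 78.67
Smallest n/ν is L → limiting reagent.
n(R) = (3/3) × 236.0 = 236.0 mol
mass = 236.0 × 46.40 = 10950 g

11000 g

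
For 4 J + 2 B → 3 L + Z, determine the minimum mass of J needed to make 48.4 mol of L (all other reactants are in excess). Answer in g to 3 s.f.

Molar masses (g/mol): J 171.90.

n(L) = 48.40 mol
n(J) = (4/3) × 48.40 = 64.53 mol
mass = 64.53 × 171.90 = 11090 g

11100 g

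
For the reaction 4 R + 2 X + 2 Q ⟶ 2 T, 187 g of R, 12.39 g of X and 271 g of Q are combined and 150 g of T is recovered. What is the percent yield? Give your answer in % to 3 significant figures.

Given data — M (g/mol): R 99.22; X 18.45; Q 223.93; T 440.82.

50.7 %

n(R) = 187.0 / 99.22 = 1.885 mol
n(X) = 12.39 / 18.45 = 0.6715 mol
n(Q) = 271.0 / 223.93 = 1.210 mol
n/ν for R = 1.885/4 = 0.4713
n/ν for X = 0.6715/2 = 0.3358
n/ν for Q = 1.210/2 = 0.6050
Smallest n/ν is X → limiting reagent.
theoretical n(T) = (2/2) × 0.6715 = 0.6715 mol → 296.0 g
% yield = 150 / 296.0 × 100 = 50.68 %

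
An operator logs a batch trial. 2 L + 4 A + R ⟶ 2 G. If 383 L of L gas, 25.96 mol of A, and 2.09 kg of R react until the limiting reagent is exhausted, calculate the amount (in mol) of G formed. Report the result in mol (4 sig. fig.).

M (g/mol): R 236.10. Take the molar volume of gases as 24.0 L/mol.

n(L) = 383.0 / 24.0 = 15.96 mol
n(A) = 25.96 mol
n(R) = 2.090×1000 / 236.10 = 8.852 mol
n/ν → L: 7.980, A: 6.490, R: 8.852; A is limiting.
n(G) = (2/4) × 25.96 = 12.98 mol

12.98 mol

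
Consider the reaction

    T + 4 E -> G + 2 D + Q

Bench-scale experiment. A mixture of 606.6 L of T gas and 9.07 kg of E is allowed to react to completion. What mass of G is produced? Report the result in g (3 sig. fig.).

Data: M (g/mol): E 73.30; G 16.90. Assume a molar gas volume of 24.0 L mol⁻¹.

n(T) = 606.6 / 24.0 = 25.28 mol
n(E) = 9.070×1000 / 73.30 = 123.7 mol
n/ν for T = 25.28/1 = 25.28
n/ν for E = 123.7/4 = 30.93
Smallest n/ν is T → limiting reagent.
n(G) = (1/1) × 25.28 = 25.28 mol
mass = 25.28 × 16.90 = 427.2 g

427 g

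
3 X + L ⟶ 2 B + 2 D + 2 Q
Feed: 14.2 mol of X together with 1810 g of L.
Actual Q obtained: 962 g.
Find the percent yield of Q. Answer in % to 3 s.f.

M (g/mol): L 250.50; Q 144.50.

70.3 %

n(X) = 14.20 mol
n(L) = 1810 / 250.50 = 7.226 mol
n/ν for X = 14.20/3 = 4.733
n/ν for L = 7.226/1 = 7.226
Smallest n/ν is X → limiting reagent.
theoretical n(Q) = (2/3) × 14.20 = 9.467 mol → 1368 g
% yield = 962 / 1368 × 100 = 70.32 %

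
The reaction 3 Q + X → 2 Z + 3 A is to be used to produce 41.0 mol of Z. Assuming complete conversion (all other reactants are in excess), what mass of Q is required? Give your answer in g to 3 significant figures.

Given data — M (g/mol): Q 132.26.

n(Z) = 41.00 mol
n(Q) = (3/2) × 41.00 = 61.50 mol
mass = 61.50 × 132.26 = 8134 g

8130 g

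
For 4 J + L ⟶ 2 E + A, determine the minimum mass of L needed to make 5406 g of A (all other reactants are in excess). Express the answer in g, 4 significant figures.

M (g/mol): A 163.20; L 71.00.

2352 g

n(A) = 5406 / 163.20 = 33.13 mol
n(L) = (1/1) × 33.13 = 33.13 mol
mass = 33.13 × 71.00 = 2352 g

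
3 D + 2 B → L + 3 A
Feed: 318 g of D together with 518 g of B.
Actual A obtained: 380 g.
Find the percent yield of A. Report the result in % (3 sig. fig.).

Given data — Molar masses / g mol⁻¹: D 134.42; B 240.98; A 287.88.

55.8 %

n(D) = 318.0 / 134.42 = 2.366 mol
n(B) = 518.0 / 240.98 = 2.150 mol
n/ν for D = 2.366/3 = 0.7887
n/ν for B = 2.150/2 = 1.075
Smallest n/ν is D → limiting reagent.
theoretical n(A) = (3/3) × 2.366 = 2.366 mol → 681.1 g
% yield = 380 / 681.1 × 100 = 55.79 %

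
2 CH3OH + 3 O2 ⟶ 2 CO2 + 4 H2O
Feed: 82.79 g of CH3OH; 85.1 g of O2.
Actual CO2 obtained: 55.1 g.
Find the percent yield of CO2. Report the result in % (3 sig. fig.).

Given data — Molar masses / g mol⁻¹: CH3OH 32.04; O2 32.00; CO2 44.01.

n(CH3OH) = 82.79 / 32.04 = 2.584 mol
n(O2) = 85.10 / 32.00 = 2.659 mol
n/ν for CH3OH = 2.584/2 = 1.292
n/ν for O2 = 2.659/3 = 0.8863
Smallest n/ν is O2 → limiting reagent.
theoretical n(CO2) = (2/3) × 2.659 = 1.773 mol → 78.03 g
% yield = 55.1 / 78.03 × 100 = 70.61 %

70.6 %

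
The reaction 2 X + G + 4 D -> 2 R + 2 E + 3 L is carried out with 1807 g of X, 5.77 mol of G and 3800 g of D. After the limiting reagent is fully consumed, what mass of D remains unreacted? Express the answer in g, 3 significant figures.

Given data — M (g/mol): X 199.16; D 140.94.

n(X) = 1807 / 199.16 = 9.073 mol
n(G) = 5.770 mol
n(D) = 3800 / 140.94 = 26.96 mol
n/ν for X = 9.073/2 = 4.537
n/ν for G = 5.770/1 = 5.770
n/ν for D = 26.96/4 = 6.740
Smallest n/ν is X → limiting reagent.
D consumed = (4/2) × 9.073 = 18.15 mol
D remaining = 26.96 − 18.15 = 8.810 mol
mass = 8.810 × 140.94 = 1242 g

1240 g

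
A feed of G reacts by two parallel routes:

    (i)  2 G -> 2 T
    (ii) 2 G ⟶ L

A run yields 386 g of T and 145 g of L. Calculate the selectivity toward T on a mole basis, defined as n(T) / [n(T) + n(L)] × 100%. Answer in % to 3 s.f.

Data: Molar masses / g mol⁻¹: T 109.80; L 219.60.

n(T) = 386 / 109.80 = 3.515 mol
n(L) = 145 / 219.60 = 0.6603 mol
selectivity = 3.515/(3.515+0.6603) × 100 = 84.19 %

84.2 %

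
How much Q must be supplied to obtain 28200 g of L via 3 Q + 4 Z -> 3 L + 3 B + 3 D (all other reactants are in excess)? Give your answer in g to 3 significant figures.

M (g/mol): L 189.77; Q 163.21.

n(L) = 28200 / 189.77 = 148.6 mol
n(Q) = (3/3) × 148.6 = 148.6 mol
mass = 148.6 × 163.21 = 24250 g

24300 g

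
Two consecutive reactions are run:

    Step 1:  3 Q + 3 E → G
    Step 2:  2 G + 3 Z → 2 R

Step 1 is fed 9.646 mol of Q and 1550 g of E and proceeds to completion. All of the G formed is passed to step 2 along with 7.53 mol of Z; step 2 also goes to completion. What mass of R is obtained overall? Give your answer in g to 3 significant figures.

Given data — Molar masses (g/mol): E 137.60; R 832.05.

2680 g

Step 1:
n(Q) = 9.646 mol
n(E) = 1550 / 137.60 = 11.26 mol
n/ν for Q = 9.646/3 = 3.215
n/ν for E = 11.26/3 = 3.753
Smallest n/ν is Q → limiting reagent.
n(G) produced = (1/3) × 9.646 = 3.215 mol
Step 2:
n(G) available = 3.215 mol
n(Z) = 7.530 mol
n/ν for G = 3.215/2 = 1.608
n/ν for Z = 7.530/3 = 2.510
Smallest n/ν is G → limiting reagent.
n(R) = (2/2) × 3.215 = 3.215 mol
mass = 3.215 × 832.05 = 2675 g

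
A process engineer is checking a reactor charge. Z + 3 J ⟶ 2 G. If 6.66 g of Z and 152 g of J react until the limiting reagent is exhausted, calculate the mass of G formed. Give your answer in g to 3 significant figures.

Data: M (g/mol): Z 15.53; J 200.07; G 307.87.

156 g

n(Z) = 6.660 / 15.53 = 0.4288 mol
n(J) = 152.0 / 200.07 = 0.7597 mol
n/ν for Z = 0.4288/1 = 0.4288
n/ν for J = 0.7597/3 = 0.2532
Smallest n/ν is J → limiting reagent.
n(G) = (2/3) × 0.7597 = 0.5065 mol
mass = 0.5065 × 307.87 = 155.9 g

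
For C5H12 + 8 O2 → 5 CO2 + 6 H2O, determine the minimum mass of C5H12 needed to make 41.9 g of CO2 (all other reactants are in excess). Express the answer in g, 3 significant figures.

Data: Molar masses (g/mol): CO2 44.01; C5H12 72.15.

13.7 g

n(CO2) = 41.9 / 44.01 = 0.9521 mol
n(C5H12) = (1/5) × 0.9521 = 0.1904 mol
mass = 0.1904 × 72.15 = 13.74 g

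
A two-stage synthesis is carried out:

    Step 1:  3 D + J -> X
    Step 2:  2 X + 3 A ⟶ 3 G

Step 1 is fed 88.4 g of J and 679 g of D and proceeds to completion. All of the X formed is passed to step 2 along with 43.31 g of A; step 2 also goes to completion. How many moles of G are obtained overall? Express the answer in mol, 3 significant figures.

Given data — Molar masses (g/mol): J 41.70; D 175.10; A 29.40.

1.47 mol

Step 1:
n(J) = 88.40 / 41.70 = 2.120 mol
n(D) = 679.0 / 175.10 = 3.878 mol
n/ν for J = 2.120/1 = 2.120
n/ν for D = 3.878/3 = 1.293
Smallest n/ν is D → limiting reagent.
n(X) produced = (1/3) × 3.878 = 1.293 mol
Step 2:
n(X) available = 1.293 mol
n(A) = 43.31 / 29.40 = 1.473 mol
n/ν for X = 1.293/2 = 0.6465
n/ν for A = 1.473/3 = 0.4910
Smallest n/ν is A → limiting reagent.
n(G) = (3/3) × 1.473 = 1.473 mol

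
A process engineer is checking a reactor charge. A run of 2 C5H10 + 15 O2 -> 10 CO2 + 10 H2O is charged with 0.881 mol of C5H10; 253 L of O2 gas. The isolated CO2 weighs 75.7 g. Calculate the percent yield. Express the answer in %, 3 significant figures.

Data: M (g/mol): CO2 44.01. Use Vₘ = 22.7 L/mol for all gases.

n(C5H10) = 0.8810 mol
n(O2) = 253.0 / 22.7 = 11.15 mol
n/ν for C5H10 = 0.8810/2 = 0.4405
n/ν for O2 = 11.15/15 = 0.7433
Smallest n/ν is C5H10 → limiting reagent.
theoretical n(CO2) = (10/2) × 0.8810 = 4.405 mol → 193.9 g
% yield = 75.7 / 193.9 × 100 = 39.04 %

39.0 %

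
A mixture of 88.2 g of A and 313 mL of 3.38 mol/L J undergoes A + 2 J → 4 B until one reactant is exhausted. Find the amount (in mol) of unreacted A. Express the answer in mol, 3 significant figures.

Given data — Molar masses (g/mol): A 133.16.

0.133 mol

n(A) = 88.20 / 133.16 = 0.6624 mol
n(J) = 3.38 × 313.0/1000 = 1.058 mol
n/ν → A: 0.6624, J: 0.5290; J is limiting.
A consumed = (1/2) × 1.058 = 0.5290 mol
A remaining = 0.6624 − 0.5290 = 0.1334 mol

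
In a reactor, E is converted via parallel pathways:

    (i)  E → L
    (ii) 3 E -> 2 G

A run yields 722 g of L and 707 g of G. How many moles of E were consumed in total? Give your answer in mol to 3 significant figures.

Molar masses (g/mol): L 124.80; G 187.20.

11.5 mol

n(L) = 722 / 124.80 = 5.785 mol
n(G) = 707 / 187.20 = 3.777 mol
n(E) via (i) = (1/1)×5.785 = 5.785 mol
n(E) via (ii) = (3/2)×3.777 = 5.666 mol
total n(E) = 5.785 + 5.666 = 11.45 mol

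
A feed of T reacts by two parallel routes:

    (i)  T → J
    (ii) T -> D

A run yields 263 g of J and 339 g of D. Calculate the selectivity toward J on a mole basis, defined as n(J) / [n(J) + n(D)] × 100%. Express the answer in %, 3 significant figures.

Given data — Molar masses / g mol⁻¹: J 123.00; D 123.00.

n(J) = 263 / 123.00 = 2.138 mol
n(D) = 339 / 123.00 = 2.756 mol
selectivity = 2.138/(2.138+2.756) × 100 = 43.69 %

43.7 %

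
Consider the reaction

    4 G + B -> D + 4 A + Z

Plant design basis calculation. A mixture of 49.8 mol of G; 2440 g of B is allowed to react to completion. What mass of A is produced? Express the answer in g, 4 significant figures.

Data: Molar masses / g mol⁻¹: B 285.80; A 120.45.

4113 g

n(G) = 49.80 mol
n(B) = 2440 / 285.80 = 8.537 mol
n/ν for G = 49.80/4 = 12.45
n/ν for B = 8.537/1 = 8.537
Smallest n/ν is B → limiting reagent.
n(A) = (4/1) × 8.537 = 34.15 mol
mass = 34.15 × 120.45 = 4113 g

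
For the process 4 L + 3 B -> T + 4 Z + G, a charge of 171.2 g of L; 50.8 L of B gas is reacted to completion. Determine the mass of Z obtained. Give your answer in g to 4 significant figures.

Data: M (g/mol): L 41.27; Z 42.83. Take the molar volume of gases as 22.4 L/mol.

129.5 g

n(L) = 171.2 / 41.27 = 4.148 mol
n(B) = 50.80 / 22.4 = 2.268 mol
n/ν for L = 4.148/4 = 1.037
n/ν for B = 2.268/3 = 0.7560
Smallest n/ν is B → limiting reagent.
n(Z) = (4/3) × 2.268 = 3.024 mol
mass = 3.024 × 42.83 = 129.5 g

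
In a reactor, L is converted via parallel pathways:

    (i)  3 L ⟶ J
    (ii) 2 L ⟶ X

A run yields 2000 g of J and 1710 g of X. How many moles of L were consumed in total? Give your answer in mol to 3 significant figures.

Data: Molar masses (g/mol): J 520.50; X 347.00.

n(J) = 2000 / 520.50 = 3.842 mol
n(X) = 1710 / 347.00 = 4.928 mol
n(L) via (i) = (3/1)×3.842 = 11.53 mol
n(L) via (ii) = (2/1)×4.928 = 9.856 mol
total n(L) = 11.53 + 9.856 = 21.39 mol

21.4 mol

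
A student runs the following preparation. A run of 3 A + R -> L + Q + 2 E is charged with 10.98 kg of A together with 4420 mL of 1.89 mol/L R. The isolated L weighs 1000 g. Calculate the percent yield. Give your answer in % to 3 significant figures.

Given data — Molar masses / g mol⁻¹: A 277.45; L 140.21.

n(A) = 10.98×1000 / 277.45 = 39.57 mol
n(R) = 1.89 × 4420/1000 = 8.354 mol
n/ν → A: 13.19, R: 8.354; R is limiting.
theoretical n(L) = (1/1) × 8.354 = 8.354 mol → 1171 g
% yield = 1000 / 1171 × 100 = 85.40 %

85.4 %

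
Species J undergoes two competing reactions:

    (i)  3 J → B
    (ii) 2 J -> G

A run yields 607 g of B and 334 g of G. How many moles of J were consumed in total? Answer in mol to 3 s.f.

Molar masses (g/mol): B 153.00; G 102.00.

18.5 mol

n(B) = 607 / 153.00 = 3.967 mol
n(G) = 334 / 102.00 = 3.275 mol
n(J) via (i) = (3/1)×3.967 = 11.90 mol
n(J) via (ii) = (2/1)×3.275 = 6.550 mol
total n(J) = 11.90 + 6.550 = 18.45 mol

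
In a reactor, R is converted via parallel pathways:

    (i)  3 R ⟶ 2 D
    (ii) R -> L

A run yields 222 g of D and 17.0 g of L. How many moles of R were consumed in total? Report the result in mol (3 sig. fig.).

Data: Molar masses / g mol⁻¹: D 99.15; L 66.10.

3.62 mol

n(D) = 222 / 99.15 = 2.239 mol
n(L) = 17.0 / 66.10 = 0.2572 mol
n(R) via (i) = (3/2)×2.239 = 3.359 mol
n(R) via (ii) = (1/1)×0.2572 = 0.2572 mol
total n(R) = 3.359 + 0.2572 = 3.616 mol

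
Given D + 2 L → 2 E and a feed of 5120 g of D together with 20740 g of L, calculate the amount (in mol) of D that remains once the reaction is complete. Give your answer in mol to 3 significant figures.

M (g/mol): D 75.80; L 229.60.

22.4 mol

n(D) = 5120 / 75.80 = 67.55 mol
n(L) = 20740 / 229.60 = 90.33 mol
n/ν for D = 67.55/1 = 67.55
n/ν for L = 90.33/2 = 45.17
Smallest n/ν is L → limiting reagent.
D consumed = (1/2) × 90.33 = 45.17 mol
D remaining = 67.55 − 45.17 = 22.38 mol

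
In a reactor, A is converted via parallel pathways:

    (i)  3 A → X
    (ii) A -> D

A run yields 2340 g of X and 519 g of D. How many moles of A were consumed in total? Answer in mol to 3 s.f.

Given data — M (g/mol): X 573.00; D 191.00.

15.0 mol

n(X) = 2340 / 573.00 = 4.084 mol
n(D) = 519 / 191.00 = 2.717 mol
n(A) via (i) = (3/1)×4.084 = 12.25 mol
n(A) via (ii) = (1/1)×2.717 = 2.717 mol
total n(A) = 12.25 + 2.717 = 14.97 mol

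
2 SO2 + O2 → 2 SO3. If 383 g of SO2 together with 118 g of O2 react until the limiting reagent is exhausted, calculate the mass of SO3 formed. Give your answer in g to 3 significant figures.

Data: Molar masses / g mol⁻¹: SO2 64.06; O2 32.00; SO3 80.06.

n(SO2) = 383.0 / 64.06 = 5.979 mol
n(O2) = 118.0 / 32.00 = 3.688 mol
n/ν for SO2 = 5.979/2 = 2.990
n/ν for O2 = 3.688/1 = 3.688
Smallest n/ν is SO2 → limiting reagent.
n(SO3) = (2/2) × 5.979 = 5.979 mol
mass = 5.979 × 80.06 = 478.7 g

479 g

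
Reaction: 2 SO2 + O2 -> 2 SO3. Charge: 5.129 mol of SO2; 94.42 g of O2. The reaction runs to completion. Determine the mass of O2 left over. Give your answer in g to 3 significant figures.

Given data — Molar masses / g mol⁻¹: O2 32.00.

n(SO2) = 5.129 mol
n(O2) = 94.42 / 32.00 = 2.951 mol
n/ν → SO2: 2.565, O2: 2.951; SO2 is limiting.
O2 consumed = (1/2) × 5.129 = 2.565 mol
O2 remaining = 2.951 − 2.565 = 0.3860 mol
mass = 0.3860 × 32.00 = 12.35 g

12.4 g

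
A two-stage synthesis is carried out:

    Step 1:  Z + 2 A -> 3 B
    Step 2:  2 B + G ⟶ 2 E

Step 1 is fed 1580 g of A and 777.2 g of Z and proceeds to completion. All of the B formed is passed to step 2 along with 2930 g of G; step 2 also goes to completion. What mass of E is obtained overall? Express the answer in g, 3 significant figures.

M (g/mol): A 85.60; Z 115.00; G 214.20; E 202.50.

4110 g

Step 1:
n(A) = 1580 / 85.60 = 18.46 mol
n(Z) = 777.2 / 115.00 = 6.758 mol
n/ν for A = 18.46/2 = 9.230
n/ν for Z = 6.758/1 = 6.758
Smallest n/ν is Z → limiting reagent.
n(B) produced = (3/1) × 6.758 = 20.27 mol
Step 2:
n(B) available = 20.27 mol
n(G) = 2930 / 214.20 = 13.68 mol
n/ν for B = 20.27/2 = 10.14
n/ν for G = 13.68/1 = 13.68
Smallest n/ν is B → limiting reagent.
n(E) = (2/2) × 20.27 = 20.27 mol
mass = 20.27 × 202.50 = 4105 g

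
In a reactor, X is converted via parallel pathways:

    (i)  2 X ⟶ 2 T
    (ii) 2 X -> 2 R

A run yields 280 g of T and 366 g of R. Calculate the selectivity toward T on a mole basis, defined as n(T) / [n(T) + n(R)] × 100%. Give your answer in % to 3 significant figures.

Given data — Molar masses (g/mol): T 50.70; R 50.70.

43.3 %

n(T) = 280 / 50.70 = 5.523 mol
n(R) = 366 / 50.70 = 7.219 mol
selectivity = 5.523/(5.523+7.219) × 100 = 43.34 %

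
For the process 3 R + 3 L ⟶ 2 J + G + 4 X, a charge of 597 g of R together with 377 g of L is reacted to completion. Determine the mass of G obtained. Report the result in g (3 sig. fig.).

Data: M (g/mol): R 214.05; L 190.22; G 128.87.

85.1 g

n(R) = 597.0 / 214.05 = 2.789 mol
n(L) = 377.0 / 190.22 = 1.982 mol
n/ν for R = 2.789/3 = 0.9297
n/ν for L = 1.982/3 = 0.6607
Smallest n/ν is L → limiting reagent.
n(G) = (1/3) × 1.982 = 0.6607 mol
mass = 0.6607 × 128.87 = 85.14 g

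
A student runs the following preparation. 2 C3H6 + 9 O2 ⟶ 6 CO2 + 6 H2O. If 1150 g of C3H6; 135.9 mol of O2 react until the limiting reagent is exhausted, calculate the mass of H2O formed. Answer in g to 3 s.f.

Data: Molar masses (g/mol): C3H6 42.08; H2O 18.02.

1480 g

n(C3H6) = 1150 / 42.08 = 27.33 mol
n(O2) = 135.9 mol
n/ν for C3H6 = 27.33/2 = 13.67
n/ν for O2 = 135.9/9 = 15.10
Smallest n/ν is C3H6 → limiting reagent.
n(H2O) = (6/2) × 27.33 = 81.99 mol
mass = 81.99 × 18.02 = 1477 g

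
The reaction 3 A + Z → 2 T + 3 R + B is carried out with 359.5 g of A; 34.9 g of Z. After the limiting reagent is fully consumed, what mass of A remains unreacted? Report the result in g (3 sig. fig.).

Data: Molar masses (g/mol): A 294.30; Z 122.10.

n(A) = 359.5 / 294.30 = 1.222 mol
n(Z) = 34.90 / 122.10 = 0.2858 mol
n/ν → A: 0.4073, Z: 0.2858; Z is limiting.
A consumed = (3/1) × 0.2858 = 0.8574 mol
A remaining = 1.222 − 0.8574 = 0.3646 mol
mass = 0.3646 × 294.30 = 107.3 g

107 g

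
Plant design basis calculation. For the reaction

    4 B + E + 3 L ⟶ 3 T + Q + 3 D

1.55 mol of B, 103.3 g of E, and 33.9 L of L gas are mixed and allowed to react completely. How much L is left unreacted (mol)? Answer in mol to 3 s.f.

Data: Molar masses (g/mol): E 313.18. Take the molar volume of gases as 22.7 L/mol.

0.504 mol

n(B) = 1.550 mol
n(E) = 103.3 / 313.18 = 0.3298 mol
n(L) = 33.90 / 22.7 = 1.493 mol
n/ν for B = 1.550/4 = 0.3875
n/ν for E = 0.3298/1 = 0.3298
n/ν for L = 1.493/3 = 0.4977
Smallest n/ν is E → limiting reagent.
L consumed = (3/1) × 0.3298 = 0.9894 mol
L remaining = 1.493 − 0.9894 = 0.5036 mol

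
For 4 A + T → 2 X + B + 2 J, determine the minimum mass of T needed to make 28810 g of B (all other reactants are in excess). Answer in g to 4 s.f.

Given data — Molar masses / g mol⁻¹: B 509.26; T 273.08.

15450 g

n(B) = 28810 / 509.26 = 56.57 mol
n(T) = (1/1) × 56.57 = 56.57 mol
mass = 56.57 × 273.08 = 15450 g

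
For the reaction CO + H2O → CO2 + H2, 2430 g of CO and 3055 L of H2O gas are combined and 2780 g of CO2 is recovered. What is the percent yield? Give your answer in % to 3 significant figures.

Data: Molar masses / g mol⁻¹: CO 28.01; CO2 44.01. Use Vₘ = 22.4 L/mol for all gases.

72.8 %

n(CO) = 2430 / 28.01 = 86.75 mol
n(H2O) = 3055 / 22.4 = 136.4 mol
n/ν for CO = 86.75/1 = 86.75
n/ν for H2O = 136.4/1 = 136.4
Smallest n/ν is CO → limiting reagent.
theoretical n(CO2) = (1/1) × 86.75 = 86.75 mol → 3818 g
% yield = 2780 / 3818 × 100 = 72.81 %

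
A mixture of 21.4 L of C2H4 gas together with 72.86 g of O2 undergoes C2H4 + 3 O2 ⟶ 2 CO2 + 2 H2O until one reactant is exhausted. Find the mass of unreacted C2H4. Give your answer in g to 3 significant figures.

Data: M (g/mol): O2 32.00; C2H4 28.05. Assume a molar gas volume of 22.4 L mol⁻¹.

5.51 g

n(C2H4) = 21.40 / 22.4 = 0.9554 mol
n(O2) = 72.86 / 32.00 = 2.277 mol
n/ν for C2H4 = 0.9554/1 = 0.9554
n/ν for O2 = 2.277/3 = 0.7590
Smallest n/ν is O2 → limiting reagent.
C2H4 consumed = (1/3) × 2.277 = 0.7590 mol
C2H4 remaining = 0.9554 − 0.7590 = 0.1964 mol
mass = 0.1964 × 28.05 = 5.509 g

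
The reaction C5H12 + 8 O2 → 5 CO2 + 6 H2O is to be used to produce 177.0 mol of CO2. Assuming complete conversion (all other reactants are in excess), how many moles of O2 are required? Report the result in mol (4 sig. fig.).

n(CO2) = 177.0 mol
n(O2) = (8/5) × 177.0 = 283.2 mol

283.2 mol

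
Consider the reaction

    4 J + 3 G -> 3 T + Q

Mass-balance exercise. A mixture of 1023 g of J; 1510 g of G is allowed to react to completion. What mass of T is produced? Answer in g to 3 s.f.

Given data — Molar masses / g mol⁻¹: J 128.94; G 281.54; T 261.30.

1400 g

n(J) = 1023 / 128.94 = 7.934 mol
n(G) = 1510 / 281.54 = 5.363 mol
n/ν → J: 1.984, G: 1.788; G is limiting.
n(T) = (3/3) × 5.363 = 5.363 mol
mass = 5.363 × 261.30 = 1401 g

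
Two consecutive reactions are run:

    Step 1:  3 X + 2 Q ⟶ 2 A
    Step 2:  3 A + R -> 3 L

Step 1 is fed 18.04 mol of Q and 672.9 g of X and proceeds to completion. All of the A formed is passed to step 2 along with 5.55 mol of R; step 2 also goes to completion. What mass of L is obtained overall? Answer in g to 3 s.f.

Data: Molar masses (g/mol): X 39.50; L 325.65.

3700 g

Step 1:
n(Q) = 18.04 mol
n(X) = 672.9 / 39.50 = 17.04 mol
n/ν → Q: 9.020, X: 5.680; X is limiting.
n(A) produced = (2/3) × 17.04 = 11.36 mol
Step 2:
n(A) available = 11.36 mol
n(R) = 5.550 mol
n/ν → A: 3.787, R: 5.550; A is limiting.
n(L) = (3/3) × 11.36 = 11.36 mol
mass = 11.36 × 325.65 = 3699 g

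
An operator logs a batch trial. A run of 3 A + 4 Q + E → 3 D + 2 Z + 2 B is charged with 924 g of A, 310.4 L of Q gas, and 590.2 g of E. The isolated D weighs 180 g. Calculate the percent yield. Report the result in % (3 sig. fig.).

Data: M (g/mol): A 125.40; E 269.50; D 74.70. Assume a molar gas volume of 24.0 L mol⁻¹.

36.7 %

n(A) = 924.0 / 125.40 = 7.368 mol
n(Q) = 310.4 / 24.0 = 12.93 mol
n(E) = 590.2 / 269.50 = 2.190 mol
n/ν for A = 7.368/3 = 2.456
n/ν for Q = 12.93/4 = 3.233
n/ν for E = 2.190/1 = 2.190
Smallest n/ν is E → limiting reagent.
theoretical n(D) = (3/1) × 2.190 = 6.570 mol → 490.8 g
% yield = 180 / 490.8 × 100 = 36.67 %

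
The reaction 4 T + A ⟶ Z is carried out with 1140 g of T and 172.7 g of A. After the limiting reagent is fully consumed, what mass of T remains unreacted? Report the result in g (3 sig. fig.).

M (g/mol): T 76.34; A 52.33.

132 g

n(T) = 1140 / 76.34 = 14.93 mol
n(A) = 172.7 / 52.33 = 3.300 mol
n/ν for T = 14.93/4 = 3.733
n/ν for A = 3.300/1 = 3.300
Smallest n/ν is A → limiting reagent.
T consumed = (4/1) × 3.300 = 13.20 mol
T remaining = 14.93 − 13.20 = 1.730 mol
mass = 1.730 × 76.34 = 132.1 g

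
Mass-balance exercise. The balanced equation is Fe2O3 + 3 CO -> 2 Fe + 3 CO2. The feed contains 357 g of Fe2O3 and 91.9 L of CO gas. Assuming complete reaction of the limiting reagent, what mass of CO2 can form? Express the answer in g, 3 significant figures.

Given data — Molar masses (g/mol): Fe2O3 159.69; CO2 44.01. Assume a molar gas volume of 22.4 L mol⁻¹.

n(Fe2O3) = 357.0 / 159.69 = 2.236 mol
n(CO) = 91.90 / 22.4 = 4.103 mol
n/ν for Fe2O3 = 2.236/1 = 2.236
n/ν for CO = 4.103/3 = 1.368
Smallest n/ν is CO → limiting reagent.
n(CO2) = (3/3) × 4.103 = 4.103 mol
mass = 4.103 × 44.01 = 180.6 g

181 g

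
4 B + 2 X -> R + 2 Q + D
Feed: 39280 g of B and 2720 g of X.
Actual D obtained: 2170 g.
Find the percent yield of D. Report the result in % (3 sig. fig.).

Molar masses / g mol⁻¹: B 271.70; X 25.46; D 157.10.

38.2 %

n(B) = 39280 / 271.70 = 144.6 mol
n(X) = 2720 / 25.46 = 106.8 mol
n/ν → B: 36.15, X: 53.40; B is limiting.
theoretical n(D) = (1/4) × 144.6 = 36.15 mol → 5679 g
% yield = 2170 / 5679 × 100 = 38.21 %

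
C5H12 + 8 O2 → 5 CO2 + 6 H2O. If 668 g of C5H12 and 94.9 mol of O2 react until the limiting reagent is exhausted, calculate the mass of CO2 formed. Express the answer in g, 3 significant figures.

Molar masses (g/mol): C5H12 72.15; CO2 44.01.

n(C5H12) = 668.0 / 72.15 = 9.258 mol
n(O2) = 94.90 mol
n/ν → C5H12: 9.258, O2: 11.86; C5H12 is limiting.
n(CO2) = (5/1) × 9.258 = 46.29 mol
mass = 46.29 × 44.01 = 2037 g

2040 g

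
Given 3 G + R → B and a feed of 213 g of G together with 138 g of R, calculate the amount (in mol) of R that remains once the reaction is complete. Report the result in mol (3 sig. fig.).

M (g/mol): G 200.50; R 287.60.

0.126 mol

n(G) = 213.0 / 200.50 = 1.062 mol
n(R) = 138.0 / 287.60 = 0.4798 mol
n/ν → G: 0.3540, R: 0.4798; G is limiting.
R consumed = (1/3) × 1.062 = 0.3540 mol
R remaining = 0.4798 − 0.3540 = 0.1258 mol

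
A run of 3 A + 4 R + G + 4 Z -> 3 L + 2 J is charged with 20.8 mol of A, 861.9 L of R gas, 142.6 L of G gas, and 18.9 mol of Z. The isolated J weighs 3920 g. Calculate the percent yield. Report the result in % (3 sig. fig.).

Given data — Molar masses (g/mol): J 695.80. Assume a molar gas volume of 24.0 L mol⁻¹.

59.6 %

n(A) = 20.80 mol
n(R) = 861.9 / 24.0 = 35.91 mol
n(G) = 142.6 / 24.0 = 5.942 mol
n(Z) = 18.90 mol
n/ν → A: 6.933, R: 8.978, G: 5.942, Z: 4.725; Z is limiting.
theoretical n(J) = (2/4) × 18.90 = 9.450 mol → 6575 g
% yield = 3920 / 6575 × 100 = 59.62 %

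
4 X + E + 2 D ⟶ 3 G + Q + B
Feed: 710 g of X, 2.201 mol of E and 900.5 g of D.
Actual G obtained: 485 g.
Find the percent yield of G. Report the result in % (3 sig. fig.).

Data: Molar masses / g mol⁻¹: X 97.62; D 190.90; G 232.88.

n(X) = 710.0 / 97.62 = 7.273 mol
n(E) = 2.201 mol
n(D) = 900.5 / 190.90 = 4.717 mol
n/ν for X = 7.273/4 = 1.818
n/ν for E = 2.201/1 = 2.201
n/ν for D = 4.717/2 = 2.359
Smallest n/ν is X → limiting reagent.
theoretical n(G) = (3/4) × 7.273 = 5.455 mol → 1270 g
% yield = 485 / 1270 × 100 = 38.19 %

38.2 %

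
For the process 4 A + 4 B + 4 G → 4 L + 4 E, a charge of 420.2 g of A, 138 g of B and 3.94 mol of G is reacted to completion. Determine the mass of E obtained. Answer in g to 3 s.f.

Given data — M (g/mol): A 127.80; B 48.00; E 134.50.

n(A) = 420.2 / 127.80 = 3.288 mol
n(B) = 138.0 / 48.00 = 2.875 mol
n(G) = 3.940 mol
n/ν → A: 0.8220, B: 0.7188, G: 0.9850; B is limiting.
n(E) = (4/4) × 2.875 = 2.875 mol
mass = 2.875 × 134.50 = 386.7 g

387 g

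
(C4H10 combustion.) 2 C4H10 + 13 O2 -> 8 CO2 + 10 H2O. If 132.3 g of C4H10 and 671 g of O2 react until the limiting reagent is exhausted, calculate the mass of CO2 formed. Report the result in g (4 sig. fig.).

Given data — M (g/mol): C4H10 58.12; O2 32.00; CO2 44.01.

400.7 g

n(C4H10) = 132.3 / 58.12 = 2.276 mol
n(O2) = 671.0 / 32.00 = 20.97 mol
n/ν for C4H10 = 2.276/2 = 1.138
n/ν for O2 = 20.97/13 = 1.613
Smallest n/ν is C4H10 → limiting reagent.
n(CO2) = (8/2) × 2.276 = 9.104 mol
mass = 9.104 × 44.01 = 400.7 g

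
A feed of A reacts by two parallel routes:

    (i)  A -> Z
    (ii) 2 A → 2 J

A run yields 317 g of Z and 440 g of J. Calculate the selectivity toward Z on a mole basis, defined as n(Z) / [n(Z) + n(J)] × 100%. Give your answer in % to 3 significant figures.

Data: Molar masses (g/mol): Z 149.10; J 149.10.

41.9 %

n(Z) = 317 / 149.10 = 2.126 mol
n(J) = 440 / 149.10 = 2.951 mol
selectivity = 2.126/(2.126+2.951) × 100 = 41.88 %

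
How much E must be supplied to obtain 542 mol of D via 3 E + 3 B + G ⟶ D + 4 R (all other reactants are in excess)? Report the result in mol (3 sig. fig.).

n(D) = 542.0 mol
n(E) = (3/1) × 542.0 = 1626 mol

1630 mol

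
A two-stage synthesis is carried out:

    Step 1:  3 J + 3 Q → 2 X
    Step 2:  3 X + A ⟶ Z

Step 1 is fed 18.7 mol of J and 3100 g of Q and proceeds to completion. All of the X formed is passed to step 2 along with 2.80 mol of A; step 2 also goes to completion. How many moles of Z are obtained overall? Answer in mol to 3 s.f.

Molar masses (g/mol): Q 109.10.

2.80 mol

Step 1:
n(J) = 18.70 mol
n(Q) = 3100 / 109.10 = 28.41 mol
n/ν for J = 18.70/3 = 6.233
n/ν for Q = 28.41/3 = 9.470
Smallest n/ν is J → limiting reagent.
n(X) produced = (2/3) × 18.70 = 12.47 mol
Step 2:
n(X) available = 12.47 mol
n(A) = 2.800 mol
n/ν for X = 12.47/3 = 4.157
n/ν for A = 2.800/1 = 2.800
Smallest n/ν is A → limiting reagent.
n(Z) = (1/1) × 2.800 = 2.800 mol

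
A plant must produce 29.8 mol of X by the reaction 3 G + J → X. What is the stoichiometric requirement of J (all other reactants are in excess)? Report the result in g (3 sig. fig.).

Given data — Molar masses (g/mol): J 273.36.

n(X) = 29.80 mol
n(J) = (1/1) × 29.80 = 29.80 mol
mass = 29.80 × 273.36 = 8146 g

8150 g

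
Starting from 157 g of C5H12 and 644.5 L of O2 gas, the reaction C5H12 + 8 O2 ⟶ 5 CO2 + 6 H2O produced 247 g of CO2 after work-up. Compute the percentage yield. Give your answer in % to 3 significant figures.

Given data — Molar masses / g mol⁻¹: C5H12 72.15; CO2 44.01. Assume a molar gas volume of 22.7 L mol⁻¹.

51.6 %

n(C5H12) = 157.0 / 72.15 = 2.176 mol
n(O2) = 644.5 / 22.7 = 28.39 mol
n/ν for C5H12 = 2.176/1 = 2.176
n/ν for O2 = 28.39/8 = 3.549
Smallest n/ν is C5H12 → limiting reagent.
theoretical n(CO2) = (5/1) × 2.176 = 10.88 mol → 478.8 g
% yield = 247 / 478.8 × 100 = 51.59 %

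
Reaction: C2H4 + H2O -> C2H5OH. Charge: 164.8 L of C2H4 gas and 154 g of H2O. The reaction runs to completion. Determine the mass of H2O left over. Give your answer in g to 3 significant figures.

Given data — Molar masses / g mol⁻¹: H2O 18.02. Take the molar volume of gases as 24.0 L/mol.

30.3 g

n(C2H4) = 164.8 / 24.0 = 6.867 mol
n(H2O) = 154.0 / 18.02 = 8.546 mol
n/ν for C2H4 = 6.867/1 = 6.867
n/ν for H2O = 8.546/1 = 8.546
Smallest n/ν is C2H4 → limiting reagent.
H2O consumed = (1/1) × 6.867 = 6.867 mol
H2O remaining = 8.546 − 6.867 = 1.679 mol
mass = 1.679 × 18.02 = 30.26 g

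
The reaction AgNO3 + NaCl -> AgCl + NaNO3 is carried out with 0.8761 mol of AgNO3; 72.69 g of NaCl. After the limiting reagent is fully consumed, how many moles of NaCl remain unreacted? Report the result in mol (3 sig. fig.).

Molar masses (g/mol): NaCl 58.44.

0.368 mol

n(AgNO3) = 0.8761 mol
n(NaCl) = 72.69 / 58.44 = 1.244 mol
n/ν for AgNO3 = 0.8761/1 = 0.8761
n/ν for NaCl = 1.244/1 = 1.244
Smallest n/ν is AgNO3 → limiting reagent.
NaCl consumed = (1/1) × 0.8761 = 0.8761 mol
NaCl remaining = 1.244 − 0.8761 = 0.3679 mol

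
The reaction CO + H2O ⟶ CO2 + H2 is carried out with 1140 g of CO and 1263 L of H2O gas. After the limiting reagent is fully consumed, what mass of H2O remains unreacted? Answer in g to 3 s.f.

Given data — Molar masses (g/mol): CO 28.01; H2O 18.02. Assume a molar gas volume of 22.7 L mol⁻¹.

n(CO) = 1140 / 28.01 = 40.70 mol
n(H2O) = 1263 / 22.7 = 55.64 mol
n/ν → CO: 40.70, H2O: 55.64; CO is limiting.
H2O consumed = (1/1) × 40.70 = 40.70 mol
H2O remaining = 55.64 − 40.70 = 14.94 mol
mass = 14.94 × 18.02 = 269.2 g

269 g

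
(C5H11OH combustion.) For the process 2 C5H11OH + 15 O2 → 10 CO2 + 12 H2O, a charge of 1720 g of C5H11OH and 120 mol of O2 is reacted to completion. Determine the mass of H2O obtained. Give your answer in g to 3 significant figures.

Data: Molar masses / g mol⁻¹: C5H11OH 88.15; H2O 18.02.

1730 g

n(C5H11OH) = 1720 / 88.15 = 19.51 mol
n(O2) = 120.0 mol
n/ν for C5H11OH = 19.51/2 = 9.755
n/ν for O2 = 120.0/15 = 8.000
Smallest n/ν is O2 → limiting reagent.
n(H2O) = (12/15) × 120.0 = 96.00 mol
mass = 96.00 × 18.02 = 1730 g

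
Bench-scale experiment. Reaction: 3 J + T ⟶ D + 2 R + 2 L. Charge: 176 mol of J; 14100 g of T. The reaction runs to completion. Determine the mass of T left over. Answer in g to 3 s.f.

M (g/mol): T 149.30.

5340 g

n(J) = 176.0 mol
n(T) = 14100 / 149.30 = 94.44 mol
n/ν for J = 176.0/3 = 58.67
n/ν for T = 94.44/1 = 94.44
Smallest n/ν is J → limiting reagent.
T consumed = (1/3) × 176.0 = 58.67 mol
T remaining = 94.44 − 58.67 = 35.77 mol
mass = 35.77 × 149.30 = 5340 g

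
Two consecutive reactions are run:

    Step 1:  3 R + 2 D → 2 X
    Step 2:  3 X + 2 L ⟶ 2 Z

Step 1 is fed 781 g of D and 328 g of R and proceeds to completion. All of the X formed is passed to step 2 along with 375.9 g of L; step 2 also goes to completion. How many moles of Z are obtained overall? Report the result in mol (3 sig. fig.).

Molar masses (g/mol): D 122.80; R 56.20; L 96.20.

Step 1:
n(D) = 781.0 / 122.80 = 6.360 mol
n(R) = 328.0 / 56.20 = 5.836 mol
n/ν for D = 6.360/2 = 3.180
n/ν for R = 5.836/3 = 1.945
Smallest n/ν is R → limiting reagent.
n(X) produced = (2/3) × 5.836 = 3.891 mol
Step 2:
n(X) available = 3.891 mol
n(L) = 375.9 / 96.20 = 3.907 mol
n/ν for X = 3.891/3 = 1.297
n/ν for L = 3.907/2 = 1.954
Smallest n/ν is X → limiting reagent.
n(Z) = (2/3) × 3.891 = 2.594 mol

2.59 mol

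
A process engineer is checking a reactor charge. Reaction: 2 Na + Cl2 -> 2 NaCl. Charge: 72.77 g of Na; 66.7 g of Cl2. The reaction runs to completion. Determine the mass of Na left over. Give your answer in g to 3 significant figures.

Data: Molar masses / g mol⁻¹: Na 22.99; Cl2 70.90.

29.5 g

n(Na) = 72.77 / 22.99 = 3.165 mol
n(Cl2) = 66.70 / 70.90 = 0.9408 mol
n/ν for Na = 3.165/2 = 1.583
n/ν for Cl2 = 0.9408/1 = 0.9408
Smallest n/ν is Cl2 → limiting reagent.
Na consumed = (2/1) × 0.9408 = 1.882 mol
Na remaining = 3.165 − 1.882 = 1.283 mol
mass = 1.283 × 22.99 = 29.50 g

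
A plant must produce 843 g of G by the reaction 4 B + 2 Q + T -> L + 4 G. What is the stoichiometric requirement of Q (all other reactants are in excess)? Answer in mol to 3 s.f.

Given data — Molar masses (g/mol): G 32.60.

12.9 mol

n(G) = 843 / 32.60 = 25.86 mol
n(Q) = (2/4) × 25.86 = 12.93 mol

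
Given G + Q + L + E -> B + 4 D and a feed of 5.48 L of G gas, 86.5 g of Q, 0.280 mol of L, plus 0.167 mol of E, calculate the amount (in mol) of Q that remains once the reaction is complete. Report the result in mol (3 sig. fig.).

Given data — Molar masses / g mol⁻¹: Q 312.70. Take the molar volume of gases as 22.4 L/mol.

0.110 mol

n(G) = 5.480 / 22.4 = 0.2446 mol
n(Q) = 86.50 / 312.70 = 0.2766 mol
n(L) = 0.2800 mol
n(E) = 0.1670 mol
n/ν for G = 0.2446/1 = 0.2446
n/ν for Q = 0.2766/1 = 0.2766
n/ν for L = 0.2800/1 = 0.2800
n/ν for E = 0.1670/1 = 0.1670
Smallest n/ν is E → limiting reagent.
Q consumed = (1/1) × 0.1670 = 0.1670 mol
Q remaining = 0.2766 − 0.1670 = 0.1096 mol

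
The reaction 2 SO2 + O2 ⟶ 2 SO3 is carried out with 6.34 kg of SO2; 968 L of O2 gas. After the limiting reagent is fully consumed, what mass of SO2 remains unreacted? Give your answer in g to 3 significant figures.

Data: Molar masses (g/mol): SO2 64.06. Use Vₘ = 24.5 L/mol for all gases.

n(SO2) = 6.340×1000 / 64.06 = 98.97 mol
n(O2) = 968.0 / 24.5 = 39.51 mol
n/ν → SO2: 49.49, O2: 39.51; O2 is limiting.
SO2 consumed = (2/1) × 39.51 = 79.02 mol
SO2 remaining = 98.97 − 79.02 = 19.95 mol
mass = 19.95 × 64.06 = 1278 g

1280 g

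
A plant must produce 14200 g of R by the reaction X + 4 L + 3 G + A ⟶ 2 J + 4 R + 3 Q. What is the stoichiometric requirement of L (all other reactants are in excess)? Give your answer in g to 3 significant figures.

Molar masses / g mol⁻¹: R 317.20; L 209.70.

9390 g

n(R) = 14200 / 317.20 = 44.77 mol
n(L) = (4/4) × 44.77 = 44.77 mol
mass = 44.77 × 209.70 = 9388 g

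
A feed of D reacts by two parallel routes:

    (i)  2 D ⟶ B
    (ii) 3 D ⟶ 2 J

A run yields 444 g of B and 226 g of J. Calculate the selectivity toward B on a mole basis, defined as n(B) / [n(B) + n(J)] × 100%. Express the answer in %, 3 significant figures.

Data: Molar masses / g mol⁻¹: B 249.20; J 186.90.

n(B) = 444 / 249.20 = 1.782 mol
n(J) = 226 / 186.90 = 1.209 mol
selectivity = 1.782/(1.782+1.209) × 100 = 59.58 %

59.6 %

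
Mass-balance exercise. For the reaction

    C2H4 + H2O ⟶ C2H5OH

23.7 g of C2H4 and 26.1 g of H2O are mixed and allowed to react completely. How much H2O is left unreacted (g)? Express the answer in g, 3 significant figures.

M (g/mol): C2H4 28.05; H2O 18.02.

n(C2H4) = 23.70 / 28.05 = 0.8449 mol
n(H2O) = 26.10 / 18.02 = 1.448 mol
n/ν for C2H4 = 0.8449/1 = 0.8449
n/ν for H2O = 1.448/1 = 1.448
Smallest n/ν is C2H4 → limiting reagent.
H2O consumed = (1/1) × 0.8449 = 0.8449 mol
H2O remaining = 1.448 − 0.8449 = 0.6031 mol
mass = 0.6031 × 18.02 = 10.87 g

10.9 g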